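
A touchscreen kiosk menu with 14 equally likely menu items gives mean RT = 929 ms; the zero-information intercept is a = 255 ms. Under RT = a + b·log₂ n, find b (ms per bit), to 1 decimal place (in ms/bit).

14 alternatives carry log₂ 14 = 3.8074 bits; the choice cost is 929 − 255 = 674 ms, so b = 674/3.8074 = 177.026 ms/bit.

177.0 ms/bit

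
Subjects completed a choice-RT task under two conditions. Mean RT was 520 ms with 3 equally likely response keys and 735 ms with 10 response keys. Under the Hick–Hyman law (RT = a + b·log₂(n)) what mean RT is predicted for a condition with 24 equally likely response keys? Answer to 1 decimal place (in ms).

891.3 ms

Solve the two-equation system in a and b:
  b = (735 − 520) / (log₂ 10 − log₂ 3) = 215 / (3.3219 − 1.5850) = 123.779 ms/bit
  a = 520 − 123.779 × 1.5850 = 323.815 ms
Then RT(24) = 323.815 + 123.779 × log₂ 24 = 323.815 + 123.779 × 4.5850 ≈ 891.337 ms.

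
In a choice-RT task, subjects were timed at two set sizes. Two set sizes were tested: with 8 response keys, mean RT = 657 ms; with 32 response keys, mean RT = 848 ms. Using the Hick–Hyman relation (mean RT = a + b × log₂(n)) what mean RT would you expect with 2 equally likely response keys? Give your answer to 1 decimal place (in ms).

With log₂ n on the abscissa the relation is linear; from the two conditions:
  b = (848 − 657) / (log₂ 32 − log₂ 8) = 191 / (5 − 3) = 95.500 ms/bit
  a = 657 − 95.500 × 3 = 370.500 ms
Then RT(2) = 370.500 + 95.500 × log₂ 2 = 370.500 + 95.500 × 1 ≈ 466.000 ms.

466.0 ms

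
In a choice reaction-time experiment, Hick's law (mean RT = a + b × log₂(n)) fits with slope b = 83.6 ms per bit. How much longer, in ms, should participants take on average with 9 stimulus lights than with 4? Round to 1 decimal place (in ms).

The intercept a cancels: ΔRT = b·(log₂ n₂ − log₂ n₁) = b·log₂(n₂/n₁).
log₂(9) − log₂(4) = 3.1699 − 2 = 1.1699.
ΔRT = 83.6 × 1.1699 = 97.806 ms.

97.8 ms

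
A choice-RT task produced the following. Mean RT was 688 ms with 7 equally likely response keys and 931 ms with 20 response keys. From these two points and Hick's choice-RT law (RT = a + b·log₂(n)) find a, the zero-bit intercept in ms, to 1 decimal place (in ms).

237.6 ms

Slope: b = (931 − 688) / (log₂ 20 − log₂ 7) = 243/1.5146 = 160.441 ms/bit.
Intercept: a = 688 − 160.441·log₂(7) = 237.584 ms.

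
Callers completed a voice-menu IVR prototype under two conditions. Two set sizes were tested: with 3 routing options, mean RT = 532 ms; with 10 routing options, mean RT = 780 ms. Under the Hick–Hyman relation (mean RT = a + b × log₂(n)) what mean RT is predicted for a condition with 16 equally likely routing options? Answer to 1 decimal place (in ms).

RT is linear in log₂ n, so two points fix the line:
  b = (780 − 532) / (log₂ 10 − log₂ 3) = 248 / (3.3219 − 1.5850) = 142.778 ms/bit
  a = 532 − 142.778 × 1.5850 = 305.703 ms
Then RT(16) = 305.703 + 142.778 × log₂ 16 = 305.703 + 142.778 × 4 ≈ 876.814 ms.

876.8 ms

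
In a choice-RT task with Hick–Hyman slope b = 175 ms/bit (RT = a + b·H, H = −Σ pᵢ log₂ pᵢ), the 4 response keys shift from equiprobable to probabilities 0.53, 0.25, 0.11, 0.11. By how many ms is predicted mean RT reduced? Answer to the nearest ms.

Equiprobable entropy H₀ = log₂ 4 = 2.0000 bits.
Skewed entropy H = −Σ pᵢ log₂ pᵢ = 1.6860 bits.
ΔRT = b·(H₀ − H) = 175 × 0.3140 = 54.95 ms.

55 ms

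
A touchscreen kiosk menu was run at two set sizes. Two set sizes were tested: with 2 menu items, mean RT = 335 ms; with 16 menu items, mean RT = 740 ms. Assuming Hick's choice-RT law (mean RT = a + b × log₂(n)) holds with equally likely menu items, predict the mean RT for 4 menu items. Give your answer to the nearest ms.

470 ms

Solve the two-equation system in a and b:
  b = (740 − 335) / (log₂ 16 − log₂ 2) = 405 / (4 − 1) = 135 ms/bit
  a = 335 − 135 × 1 = 200 ms
Then RT(4) = 200 + 135 × log₂ 4 = 200 + 135 × 2 ≈ 470.000 ms.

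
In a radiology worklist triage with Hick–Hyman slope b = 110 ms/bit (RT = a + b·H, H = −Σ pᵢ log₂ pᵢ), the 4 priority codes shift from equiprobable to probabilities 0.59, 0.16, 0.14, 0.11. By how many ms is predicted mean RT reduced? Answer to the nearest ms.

42 ms

Equiprobable entropy H₀ = log₂ 4 = 2.0000 bits.
Skewed entropy H = −Σ pᵢ log₂ pᵢ = 1.6195 bits.
ΔRT = b·(H₀ − H) = 110 × 0.3805 = 41.85 ms.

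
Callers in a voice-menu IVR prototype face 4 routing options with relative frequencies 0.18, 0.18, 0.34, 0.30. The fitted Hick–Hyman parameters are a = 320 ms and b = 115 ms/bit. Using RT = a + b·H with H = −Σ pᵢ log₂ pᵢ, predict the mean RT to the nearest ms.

Entropy contributions −pᵢ log₂ pᵢ: 0.4453, 0.4453, 0.5292, 0.5211; sum H = 1.9409 bits.
RT = a + bH = 320 + 115·1.9409 = 543.20 ms.

543 ms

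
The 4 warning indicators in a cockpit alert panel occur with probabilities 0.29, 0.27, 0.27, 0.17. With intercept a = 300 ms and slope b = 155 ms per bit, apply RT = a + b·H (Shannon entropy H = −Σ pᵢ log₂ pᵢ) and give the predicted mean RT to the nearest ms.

H = 0.29·log₂(1/0.29) + 0.27·log₂(1/0.27) + 0.27·log₂(1/0.27) + 0.17·log₂(1/0.17) = 1.9725 bits.
RT = 300 + 155 × 1.9725 = 605.74 ms.

606 ms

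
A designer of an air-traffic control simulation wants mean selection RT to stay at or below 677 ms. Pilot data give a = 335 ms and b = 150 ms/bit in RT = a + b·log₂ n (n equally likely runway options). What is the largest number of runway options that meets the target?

Set 335 + 150·log₂ n ≤ 677 → log₂ n ≤ (677 − 335)/150 = 2.2800.
So n ≤ 2^2.2800 = 4.857; the largest integer n is 4.

4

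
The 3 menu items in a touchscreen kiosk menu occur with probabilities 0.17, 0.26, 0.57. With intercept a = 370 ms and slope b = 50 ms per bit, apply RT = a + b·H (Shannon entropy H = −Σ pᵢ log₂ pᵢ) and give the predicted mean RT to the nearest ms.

440 ms

H = 0.17·log₂(1/0.17) + 0.26·log₂(1/0.26) + 0.57·log₂(1/0.57) = 1.4021 bits.
RT = 370 + 50 × 1.4021 = 440.11 ms.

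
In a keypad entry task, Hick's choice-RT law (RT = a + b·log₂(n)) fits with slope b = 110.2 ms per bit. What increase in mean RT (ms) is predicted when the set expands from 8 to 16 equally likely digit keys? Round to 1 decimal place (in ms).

110.2 ms

Only the slope matters, since a is common to both: ΔRT = b·log₂(n₂/n₁).
log₂(16) − log₂(8) = log₂(16/8) = log₂(2) = 1.
ΔRT = 110.2 × 1.0000 = 110.200 ms.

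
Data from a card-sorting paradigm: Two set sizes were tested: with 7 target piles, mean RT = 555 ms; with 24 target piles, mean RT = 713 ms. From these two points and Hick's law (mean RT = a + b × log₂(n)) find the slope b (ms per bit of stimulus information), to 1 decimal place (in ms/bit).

88.9 ms/bit

b = (RT₂ − RT₁)/(log₂ n₂ − log₂ n₁) = (713 − 555)/(4.5850 − 2.8074) = 88.884 ms/bit.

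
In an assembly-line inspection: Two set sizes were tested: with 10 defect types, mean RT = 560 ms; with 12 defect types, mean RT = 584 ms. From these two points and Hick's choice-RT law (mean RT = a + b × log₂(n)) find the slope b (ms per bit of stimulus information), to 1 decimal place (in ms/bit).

b = (RT₂ − RT₁)/(log₂ n₂ − log₂ n₁) = (584 − 560)/(3.5850 − 3.3219) = 91.243 ms/bit.

91.2 ms/bit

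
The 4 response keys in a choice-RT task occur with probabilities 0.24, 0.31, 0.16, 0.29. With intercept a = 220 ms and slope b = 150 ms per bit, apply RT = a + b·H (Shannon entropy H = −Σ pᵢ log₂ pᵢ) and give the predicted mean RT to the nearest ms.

Entropy contributions −pᵢ log₂ pᵢ: 0.4941, 0.5238, 0.4230, 0.5179; sum H = 1.9588 bits.
RT = a + bH = 220 + 150·1.9588 = 513.83 ms.

514 ms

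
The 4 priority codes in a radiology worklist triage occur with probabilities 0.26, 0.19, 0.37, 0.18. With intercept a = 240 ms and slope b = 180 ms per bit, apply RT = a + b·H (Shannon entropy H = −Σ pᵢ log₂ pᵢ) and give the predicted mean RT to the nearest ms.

Entropy contributions −pᵢ log₂ pᵢ: 0.5053, 0.4552, 0.5307, 0.4453; sum H = 1.9366 bits.
RT = a + bH = 240 + 180·1.9366 = 588.58 ms.

589 ms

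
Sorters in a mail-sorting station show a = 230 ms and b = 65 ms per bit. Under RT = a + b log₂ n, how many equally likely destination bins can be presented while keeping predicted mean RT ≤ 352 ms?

3

65·log₂ n ≤ 352 − 230 = 122, giving log₂ n ≤ 1.8769 and n ≤ 3.673. The largest whole number is 3.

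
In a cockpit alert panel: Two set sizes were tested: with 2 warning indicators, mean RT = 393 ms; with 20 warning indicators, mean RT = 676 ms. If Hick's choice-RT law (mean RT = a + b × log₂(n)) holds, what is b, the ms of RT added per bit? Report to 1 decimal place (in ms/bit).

b = (RT₂ − RT₁)/(log₂ n₂ − log₂ n₁) = (676 − 393)/(4.3219 − 1) = 85.191 ms/bit.

85.2 ms/bit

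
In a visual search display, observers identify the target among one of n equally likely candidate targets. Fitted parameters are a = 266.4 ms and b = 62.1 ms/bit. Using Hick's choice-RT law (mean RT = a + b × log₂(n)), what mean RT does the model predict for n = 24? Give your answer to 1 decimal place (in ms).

log₂(24) = 4.5850 bits, so RT = 266.4 + 62.1 × 4.5850 ≈ 551.126 ms.

551.1 ms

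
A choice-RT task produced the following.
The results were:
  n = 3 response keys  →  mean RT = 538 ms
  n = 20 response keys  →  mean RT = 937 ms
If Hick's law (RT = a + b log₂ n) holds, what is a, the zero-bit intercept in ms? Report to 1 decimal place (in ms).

b = (RT₂ − RT₁)/(log₂ n₂ − log₂ n₁) = (937 − 538)/(4.3219 − 1.5850) = 145.782 ms/bit.
Intercept: a = 538 − 145.782·log₂(3) = 306.941 ms.

306.9 ms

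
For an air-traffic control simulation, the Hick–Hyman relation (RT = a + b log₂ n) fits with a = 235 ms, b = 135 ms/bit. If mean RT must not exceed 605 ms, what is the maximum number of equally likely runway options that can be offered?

135·log₂ n ≤ 605 − 235 = 370, giving log₂ n ≤ 2.7407 and n ≤ 6.684. The largest whole number is 6.

6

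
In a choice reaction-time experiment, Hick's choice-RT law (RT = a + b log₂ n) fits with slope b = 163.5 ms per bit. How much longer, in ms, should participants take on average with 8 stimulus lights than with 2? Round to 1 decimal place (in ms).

327.0 ms

The intercept a cancels: ΔRT = b·(log₂ n₂ − log₂ n₁) = b·log₂(n₂/n₁).
log₂(8) − log₂(2) = log₂(8/2) = log₂(4) = 2.
ΔRT = 163.5 × 2.0000 = 327.000 ms.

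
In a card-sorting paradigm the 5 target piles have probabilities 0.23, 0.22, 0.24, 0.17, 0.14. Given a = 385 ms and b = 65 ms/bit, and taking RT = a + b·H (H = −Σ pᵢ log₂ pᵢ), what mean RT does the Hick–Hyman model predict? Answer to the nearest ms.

534 ms

H = 0.23·log₂(1/0.23) + 0.22·log₂(1/0.22) + 0.24·log₂(1/0.24) + 0.17·log₂(1/0.17) + 0.14·log₂(1/0.14) = 2.2941 bits.
RT = 385 + 65 × 2.2941 = 534.11 ms.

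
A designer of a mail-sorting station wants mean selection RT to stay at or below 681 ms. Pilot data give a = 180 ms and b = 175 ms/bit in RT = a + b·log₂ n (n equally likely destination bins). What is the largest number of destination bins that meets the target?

7

Information budget: (681 − 180)/175 = 2.8629 bits, so n ≤ 2^2.8629 = 7.275 → at most 7.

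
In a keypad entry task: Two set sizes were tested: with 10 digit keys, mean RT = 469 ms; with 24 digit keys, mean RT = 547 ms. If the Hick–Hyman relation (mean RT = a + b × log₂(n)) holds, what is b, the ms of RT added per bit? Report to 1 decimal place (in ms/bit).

61.8 ms/bit

The slope on a log₂ axis is (547 − 469) / (4.5850 − 3.3219) = 61.756 ms/bit.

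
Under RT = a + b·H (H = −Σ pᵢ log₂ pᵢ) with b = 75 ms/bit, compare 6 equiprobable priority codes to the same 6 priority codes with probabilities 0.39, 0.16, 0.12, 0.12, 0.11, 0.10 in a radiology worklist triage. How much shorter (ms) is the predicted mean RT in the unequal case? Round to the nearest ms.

Equiprobable entropy H₀ = log₂ 6 = 2.5850 bits.
Skewed entropy H = −Σ pᵢ log₂ pᵢ = 2.3694 bits.
ΔRT = b·(H₀ − H) = 75 × 0.2155 = 16.17 ms.

16 ms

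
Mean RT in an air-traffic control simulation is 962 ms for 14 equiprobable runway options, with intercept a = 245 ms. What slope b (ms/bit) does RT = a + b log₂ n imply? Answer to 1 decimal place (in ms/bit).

14 alternatives carry log₂ 14 = 3.8074 bits; the choice cost is 962 − 245 = 717 ms, so b = 717/3.8074 = 188.320 ms/bit.

188.3 ms/bit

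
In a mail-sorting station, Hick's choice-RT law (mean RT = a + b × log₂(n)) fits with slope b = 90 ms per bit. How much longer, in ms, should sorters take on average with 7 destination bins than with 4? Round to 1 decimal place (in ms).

Only the slope matters, since a is common to both: ΔRT = b·log₂(n₂/n₁).
log₂(7) − log₂(4) = 2.8074 − 2 = 0.8074.
ΔRT = 90 × 0.8074 = 72.662 ms.

72.7 ms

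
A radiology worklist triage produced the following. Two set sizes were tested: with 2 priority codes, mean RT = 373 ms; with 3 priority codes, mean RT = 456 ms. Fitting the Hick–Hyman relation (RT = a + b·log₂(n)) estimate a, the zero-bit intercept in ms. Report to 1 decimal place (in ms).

231.1 ms

Slope: b = (456 − 373) / (log₂ 3 − log₂ 2) = 83/0.5850 = 141.889 ms/bit.
a = RT₁ − b·log₂ n₁ = 373 − 141.889 × 1 = 231.111 ms.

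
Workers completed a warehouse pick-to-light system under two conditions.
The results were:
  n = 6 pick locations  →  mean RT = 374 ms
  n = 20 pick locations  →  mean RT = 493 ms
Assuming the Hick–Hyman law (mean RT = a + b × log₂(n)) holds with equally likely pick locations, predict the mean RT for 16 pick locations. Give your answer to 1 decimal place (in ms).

470.9 ms

Fit slope and intercept:
  b = (493 − 374) / (log₂ 20 − log₂ 6) = 119 / (4.3219 − 2.5850) = 68.510 ms/bit
  a = 374 − 68.510 × 2.5850 = 196.903 ms
Then RT(16) = 196.903 + 68.510 × log₂ 16 = 196.903 + 68.510 × 4 ≈ 470.945 ms.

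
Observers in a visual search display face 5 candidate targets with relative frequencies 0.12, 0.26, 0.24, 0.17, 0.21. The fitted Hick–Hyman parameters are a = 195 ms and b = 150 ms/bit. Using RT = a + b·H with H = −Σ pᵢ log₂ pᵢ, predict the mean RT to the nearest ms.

536 ms

H = 0.12·log₂(1/0.12) + 0.26·log₂(1/0.26) + 0.24·log₂(1/0.24) + 0.17·log₂(1/0.17) + 0.21·log₂(1/0.21) = 2.2739 bits.
RT = 195 + 150 × 2.2739 = 536.09 ms.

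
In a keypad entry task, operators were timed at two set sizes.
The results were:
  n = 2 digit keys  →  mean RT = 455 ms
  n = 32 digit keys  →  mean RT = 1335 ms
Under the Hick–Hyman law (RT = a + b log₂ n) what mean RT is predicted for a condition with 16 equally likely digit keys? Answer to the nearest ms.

1115 ms

With log₂ n on the abscissa the relation is linear; from the two conditions:
  b = (1335 − 455) / (log₂ 32 − log₂ 2) = 880 / (5 − 1) = 220 ms/bit
  a = 455 − 220 × 1 = 235 ms
Then RT(16) = 235 + 220 × log₂ 16 = 235 + 220 × 4 ≈ 1115.000 ms.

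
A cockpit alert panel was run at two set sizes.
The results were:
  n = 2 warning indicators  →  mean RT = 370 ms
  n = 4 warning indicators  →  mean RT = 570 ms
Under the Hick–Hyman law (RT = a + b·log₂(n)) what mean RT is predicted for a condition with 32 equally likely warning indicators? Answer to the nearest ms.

1170 ms

RT is linear in log₂ n, so two points fix the line:
  b = (570 − 370) / (log₂ 4 − log₂ 2) = 200 / (2 − 1) = 200 ms/bit
  a = 370 − 200 × 1 = 170 ms
Then RT(32) = 170 + 200 × log₂ 32 = 170 + 200 × 5 ≈ 1170.000 ms.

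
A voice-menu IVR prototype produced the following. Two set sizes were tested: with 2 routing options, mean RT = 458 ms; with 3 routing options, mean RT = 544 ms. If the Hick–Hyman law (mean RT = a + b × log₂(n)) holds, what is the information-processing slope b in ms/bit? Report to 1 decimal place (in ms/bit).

b = (RT₂ − RT₁)/(log₂ n₂ − log₂ n₁) = (544 − 458)/(1.5850 − 1) = 147.018 ms/bit.

147.0 ms/bit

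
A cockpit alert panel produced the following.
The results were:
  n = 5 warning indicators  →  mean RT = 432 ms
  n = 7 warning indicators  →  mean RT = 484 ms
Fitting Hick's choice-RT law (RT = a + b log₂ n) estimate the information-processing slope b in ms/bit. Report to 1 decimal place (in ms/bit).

107.1 ms/bit

b = (RT₂ − RT₁)/(log₂ n₂ − log₂ n₁) = (484 − 432)/(2.8074 − 2.3219) = 107.122 ms/bit.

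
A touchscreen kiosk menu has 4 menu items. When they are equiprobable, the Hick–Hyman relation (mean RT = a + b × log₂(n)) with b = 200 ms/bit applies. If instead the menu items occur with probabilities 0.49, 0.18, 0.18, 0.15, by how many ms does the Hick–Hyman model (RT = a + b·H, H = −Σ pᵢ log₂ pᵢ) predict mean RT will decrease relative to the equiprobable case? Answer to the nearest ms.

The RT saving is b·ΔH. Equiprobable H₀ = log₂(4) = 2.0000 bits; with the given probabilities H = 1.8054 bits.
b·(H₀ − H) = 200 × (2.0000 − 1.8054) = 38.91 ms.

39 ms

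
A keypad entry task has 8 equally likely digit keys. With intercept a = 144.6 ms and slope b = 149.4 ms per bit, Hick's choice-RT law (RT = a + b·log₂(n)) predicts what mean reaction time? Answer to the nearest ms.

log₂(8) = 3 bits, so RT = 144.6 + 149.4 × 3 ≈ 592.800 ms.

593 ms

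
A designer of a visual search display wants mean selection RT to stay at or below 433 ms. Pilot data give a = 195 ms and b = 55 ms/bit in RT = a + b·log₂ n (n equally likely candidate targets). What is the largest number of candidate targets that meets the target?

20

Set 195 + 55·log₂ n ≤ 433 → log₂ n ≤ (433 − 195)/55 = 4.3273.
So n ≤ 2^4.3273 = 20.074; the largest integer n is 20.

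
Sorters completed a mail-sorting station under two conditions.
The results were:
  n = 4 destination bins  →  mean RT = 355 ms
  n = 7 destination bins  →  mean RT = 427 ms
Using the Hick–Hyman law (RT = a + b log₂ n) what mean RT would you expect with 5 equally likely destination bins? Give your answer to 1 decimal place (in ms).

383.7 ms

RT is linear in log₂ n, so two points fix the line:
  b = (427 − 355) / (log₂ 7 − log₂ 4) = 72 / (2.8074 − 2) = 89.180 ms/bit
  a = 355 − 89.180 × 2 = 176.640 ms
Then RT(5) = 176.640 + 89.180 × log₂ 5 = 176.640 + 89.180 × 2.3219 ≈ 383.710 ms.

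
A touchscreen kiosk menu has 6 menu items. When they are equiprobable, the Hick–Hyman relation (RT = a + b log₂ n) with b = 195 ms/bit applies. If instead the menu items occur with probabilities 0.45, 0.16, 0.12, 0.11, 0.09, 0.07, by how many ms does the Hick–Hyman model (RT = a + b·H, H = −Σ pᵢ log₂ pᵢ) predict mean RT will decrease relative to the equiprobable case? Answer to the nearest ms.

The RT saving is b·ΔH. Equiprobable H₀ = log₂(6) = 2.5850 bits; with the given probabilities H = 2.2400 bits.
b·(H₀ − H) = 195 × (2.5850 − 2.2400) = 67.27 ms.

67 ms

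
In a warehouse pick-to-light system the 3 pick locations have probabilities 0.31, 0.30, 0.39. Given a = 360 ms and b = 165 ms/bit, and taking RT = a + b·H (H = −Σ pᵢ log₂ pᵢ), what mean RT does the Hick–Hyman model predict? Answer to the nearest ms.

620 ms

Entropy contributions −pᵢ log₂ pᵢ: 0.5238, 0.5211, 0.5298; sum H = 1.5747 bits.
RT = a + bH = 360 + 165·1.5747 = 619.82 ms.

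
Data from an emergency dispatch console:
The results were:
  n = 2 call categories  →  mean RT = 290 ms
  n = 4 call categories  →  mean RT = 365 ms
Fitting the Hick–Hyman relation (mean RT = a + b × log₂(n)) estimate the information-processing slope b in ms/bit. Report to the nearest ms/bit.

75 ms/bit

b = (RT₂ − RT₁)/(log₂ n₂ − log₂ n₁) = (365 − 290)/(2 − 1) = 75 ms/bit.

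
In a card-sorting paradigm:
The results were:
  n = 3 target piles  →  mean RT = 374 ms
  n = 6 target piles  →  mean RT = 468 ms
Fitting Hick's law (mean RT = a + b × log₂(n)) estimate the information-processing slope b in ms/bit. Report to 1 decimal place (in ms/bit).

94.0 ms/bit

b = (RT₂ − RT₁)/(log₂ n₂ − log₂ n₁) = (468 − 374)/(2.5850 − 1.5850) = 94.000 ms/bit.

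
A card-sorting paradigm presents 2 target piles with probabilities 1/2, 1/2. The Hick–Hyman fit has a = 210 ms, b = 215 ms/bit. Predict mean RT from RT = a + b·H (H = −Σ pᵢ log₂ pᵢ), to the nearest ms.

H = −Σ pᵢ log₂ pᵢ = 0.5·1 + 0.5·1 = 1.000 bits.
RT = 210 + 215 × 1.000 = 425.00 ms.

425 ms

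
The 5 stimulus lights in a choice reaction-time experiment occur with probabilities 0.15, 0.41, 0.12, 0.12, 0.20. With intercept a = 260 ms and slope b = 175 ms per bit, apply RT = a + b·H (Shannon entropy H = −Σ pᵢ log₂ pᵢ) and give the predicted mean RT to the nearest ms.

634 ms

H = 0.15·log₂(1/0.15) + 0.41·log₂(1/0.41) + 0.12·log₂(1/0.12) + 0.12·log₂(1/0.12) + 0.20·log₂(1/0.20) = 2.1364 bits.
RT = 260 + 175 × 2.1364 = 633.88 ms.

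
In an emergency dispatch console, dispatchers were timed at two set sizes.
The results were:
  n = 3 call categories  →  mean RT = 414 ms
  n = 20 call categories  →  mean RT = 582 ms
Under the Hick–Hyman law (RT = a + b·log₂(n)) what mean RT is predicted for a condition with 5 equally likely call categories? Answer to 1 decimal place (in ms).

459.2 ms

Fit slope and intercept:
  b = (582 − 414) / (log₂ 20 − log₂ 3) = 168 / (4.3219 − 1.5850) = 61.382 ms/bit
  a = 414 − 61.382 × 1.5850 = 316.712 ms
Then RT(5) = 316.712 + 61.382 × log₂ 5 = 316.712 + 61.382 × 2.3219 ≈ 459.236 ms.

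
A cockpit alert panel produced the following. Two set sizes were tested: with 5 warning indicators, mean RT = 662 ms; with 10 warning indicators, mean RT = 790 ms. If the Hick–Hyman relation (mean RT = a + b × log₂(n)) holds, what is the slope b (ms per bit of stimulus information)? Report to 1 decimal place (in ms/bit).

128.0 ms/bit

The slope on a log₂ axis is (790 − 662) / (3.3219 − 2.3219) = 128.000 ms/bit.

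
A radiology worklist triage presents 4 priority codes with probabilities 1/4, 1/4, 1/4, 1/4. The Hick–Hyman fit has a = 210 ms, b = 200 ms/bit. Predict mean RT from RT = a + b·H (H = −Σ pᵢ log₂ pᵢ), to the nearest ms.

610 ms

Each term −pᵢ log₂ pᵢ: 0.25·2 + 0.25·2 + 0.25·2 + 0.25·2; summed, H = 2.000 bits.
Mean RT = a + bH = 210 + 200·2.000 = 610.00 ms.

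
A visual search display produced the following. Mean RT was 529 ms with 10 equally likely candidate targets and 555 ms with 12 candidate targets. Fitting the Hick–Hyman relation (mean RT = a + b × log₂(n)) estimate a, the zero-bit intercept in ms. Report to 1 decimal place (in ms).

200.6 ms

The slope on a log₂ axis is (555 − 529) / (3.5850 − 3.3219) = 98.846 ms/bit.
a = RT₁ − b·log₂ n₁ = 529 − 98.846 × 3.3219 = 200.639 ms.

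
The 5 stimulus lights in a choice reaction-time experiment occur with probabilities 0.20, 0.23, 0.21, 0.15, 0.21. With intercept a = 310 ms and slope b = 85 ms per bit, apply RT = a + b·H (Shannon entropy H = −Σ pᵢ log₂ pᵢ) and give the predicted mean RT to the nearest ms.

506 ms

H = 0.20·log₂(1/0.20) + 0.23·log₂(1/0.23) + 0.21·log₂(1/0.21) + 0.15·log₂(1/0.15) + 0.21·log₂(1/0.21) = 2.3082 bits.
RT = 310 + 85 × 2.3082 = 506.20 ms.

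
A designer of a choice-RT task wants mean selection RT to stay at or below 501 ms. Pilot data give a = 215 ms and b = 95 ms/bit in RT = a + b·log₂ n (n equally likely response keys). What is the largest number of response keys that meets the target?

8

Information budget: (501 − 215)/95 = 3.0105 bits, so n ≤ 2^3.0105 = 8.059 → at most 8.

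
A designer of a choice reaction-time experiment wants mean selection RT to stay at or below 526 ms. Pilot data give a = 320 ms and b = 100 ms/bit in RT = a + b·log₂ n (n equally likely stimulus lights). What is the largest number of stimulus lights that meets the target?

Information budget: (526 − 320)/100 = 2.0600 bits, so n ≤ 2^2.0600 = 4.170 → at most 4.

4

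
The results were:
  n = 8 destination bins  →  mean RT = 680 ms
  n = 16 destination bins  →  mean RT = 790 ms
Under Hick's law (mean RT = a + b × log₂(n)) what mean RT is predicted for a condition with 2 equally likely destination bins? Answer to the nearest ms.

460 ms

Solve the two-equation system in a and b:
  b = (790 − 680) / (log₂ 16 − log₂ 8) = 110 / (4 − 3) = 110 ms/bit
  a = 680 − 110 × 3 = 350 ms
Then RT(2) = 350 + 110 × log₂ 2 = 350 + 110 × 1 ≈ 460.000 ms.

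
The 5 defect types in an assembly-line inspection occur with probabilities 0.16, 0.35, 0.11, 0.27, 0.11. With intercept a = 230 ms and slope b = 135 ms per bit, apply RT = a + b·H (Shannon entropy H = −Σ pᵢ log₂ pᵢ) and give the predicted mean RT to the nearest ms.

H = 0.16·log₂(1/0.16) + 0.35·log₂(1/0.35) + 0.11·log₂(1/0.11) + 0.27·log₂(1/0.27) + 0.11·log₂(1/0.11) = 2.1637 bits.
RT = 230 + 135 × 2.1637 = 522.10 ms.

522 ms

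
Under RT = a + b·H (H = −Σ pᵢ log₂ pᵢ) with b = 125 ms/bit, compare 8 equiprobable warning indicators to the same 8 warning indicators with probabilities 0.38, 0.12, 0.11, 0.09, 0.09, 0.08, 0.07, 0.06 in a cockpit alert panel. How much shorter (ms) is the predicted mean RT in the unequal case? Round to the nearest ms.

Equiprobable entropy H₀ = log₂ 8 = 3.0000 bits.
Skewed entropy H = −Σ pᵢ log₂ pᵢ = 2.6767 bits.
ΔRT = b·(H₀ − H) = 125 × 0.3233 = 40.41 ms.

40 ms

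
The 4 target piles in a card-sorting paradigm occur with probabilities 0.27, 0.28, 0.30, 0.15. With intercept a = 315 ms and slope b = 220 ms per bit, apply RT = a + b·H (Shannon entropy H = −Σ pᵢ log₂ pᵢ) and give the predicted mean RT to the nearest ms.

H = 0.27·log₂(1/0.27) + 0.28·log₂(1/0.28) + 0.30·log₂(1/0.30) + 0.15·log₂(1/0.15) = 1.9559 bits.
RT = 315 + 220 × 1.9559 = 745.29 ms.

745 ms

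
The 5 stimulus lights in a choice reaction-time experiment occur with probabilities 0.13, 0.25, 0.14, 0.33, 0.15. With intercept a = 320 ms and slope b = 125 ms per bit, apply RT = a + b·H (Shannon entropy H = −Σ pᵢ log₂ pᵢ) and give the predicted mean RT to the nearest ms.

597 ms

H = 0.13·log₂(1/0.13) + 0.25·log₂(1/0.25) + 0.14·log₂(1/0.14) + 0.33·log₂(1/0.33) + 0.15·log₂(1/0.15) = 2.2181 bits.
RT = 320 + 125 × 2.2181 = 597.27 ms.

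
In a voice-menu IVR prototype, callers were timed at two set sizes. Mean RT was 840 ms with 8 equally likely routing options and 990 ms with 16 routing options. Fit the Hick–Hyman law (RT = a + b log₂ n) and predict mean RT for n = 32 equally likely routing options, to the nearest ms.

1140 ms

With log₂ n on the abscissa the relation is linear; from the two conditions:
  b = (990 − 840) / (log₂ 16 − log₂ 8) = 150 / (4 − 3) = 150 ms/bit
  a = 840 − 150 × 3 = 390 ms
Then RT(32) = 390 + 150 × log₂ 32 = 390 + 150 × 5 ≈ 1140.000 ms.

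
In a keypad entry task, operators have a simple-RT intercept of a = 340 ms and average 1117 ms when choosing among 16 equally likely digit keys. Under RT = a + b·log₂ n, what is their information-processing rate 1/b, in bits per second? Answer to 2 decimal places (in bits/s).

b = (1117 − 340)/log₂ 16 = 777/4 = 194.250 ms per bit = 0.19425 s/bit; the reciprocal is 5.148 bits/s.

5.15 bits/s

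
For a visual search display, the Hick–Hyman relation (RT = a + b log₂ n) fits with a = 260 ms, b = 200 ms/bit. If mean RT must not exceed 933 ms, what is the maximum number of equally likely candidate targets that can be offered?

Set 260 + 200·log₂ n ≤ 933 → log₂ n ≤ (933 − 260)/200 = 3.3650.
So n ≤ 2^3.3650 = 10.303; the largest integer n is 10.

10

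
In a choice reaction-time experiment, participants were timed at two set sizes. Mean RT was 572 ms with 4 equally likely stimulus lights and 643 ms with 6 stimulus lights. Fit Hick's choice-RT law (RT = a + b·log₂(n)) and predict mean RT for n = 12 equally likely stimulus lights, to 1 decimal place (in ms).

764.4 ms

Fit slope and intercept:
  b = (643 − 572) / (log₂ 6 − log₂ 4) = 71 / (2.5850 − 2) = 121.375 ms/bit
  a = 572 − 121.375 × 2 = 329.249 ms
Then RT(12) = 329.249 + 121.375 × log₂ 12 = 329.249 + 121.375 × 3.5850 ≈ 764.375 ms.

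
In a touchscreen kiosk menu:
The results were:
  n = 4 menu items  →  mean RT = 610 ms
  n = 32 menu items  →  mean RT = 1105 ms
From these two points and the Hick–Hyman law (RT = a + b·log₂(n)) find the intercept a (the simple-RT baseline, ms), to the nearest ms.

280 ms

The slope on a log₂ axis is (1105 − 610) / (5 − 2) = 165 ms/bit.
a = RT₁ − b·log₂ n₁ = 610 − 165 × 2 = 280.000 ms.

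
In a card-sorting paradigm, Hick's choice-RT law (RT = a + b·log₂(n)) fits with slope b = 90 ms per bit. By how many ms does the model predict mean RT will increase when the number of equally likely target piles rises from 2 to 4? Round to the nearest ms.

The intercept a cancels: ΔRT = b·(log₂ n₂ − log₂ n₁) = b·log₂(n₂/n₁).
log₂(4) − log₂(2) = log₂(4/2) = log₂(2) = 1.
ΔRT = 90 × 1.0000 = 90.000 ms.

90 ms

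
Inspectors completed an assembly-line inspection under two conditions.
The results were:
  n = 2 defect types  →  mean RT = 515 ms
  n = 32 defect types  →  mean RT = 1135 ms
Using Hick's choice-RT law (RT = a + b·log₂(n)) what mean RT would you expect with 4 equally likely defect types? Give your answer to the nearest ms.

Solve the two-equation system in a and b:
  b = (1135 − 515) / (log₂ 32 − log₂ 2) = 620 / (5 − 1) = 155 ms/bit
  a = 515 − 155 × 1 = 360 ms
Then RT(4) = 360 + 155 × log₂ 4 = 360 + 155 × 2 ≈ 670.000 ms.

670 ms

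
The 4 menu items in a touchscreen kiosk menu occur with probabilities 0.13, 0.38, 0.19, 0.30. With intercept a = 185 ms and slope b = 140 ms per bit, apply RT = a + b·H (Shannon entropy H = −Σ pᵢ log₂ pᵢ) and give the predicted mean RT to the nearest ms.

Entropy contributions −pᵢ log₂ pᵢ: 0.3826, 0.5305, 0.4552, 0.5211; sum H = 1.8894 bits.
RT = a + bH = 185 + 140·1.8894 = 449.52 ms.

450 ms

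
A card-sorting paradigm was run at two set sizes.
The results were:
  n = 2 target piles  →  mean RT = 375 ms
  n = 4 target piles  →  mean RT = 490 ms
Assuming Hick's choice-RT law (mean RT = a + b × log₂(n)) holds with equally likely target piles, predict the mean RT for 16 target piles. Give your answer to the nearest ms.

Solve the two-equation system in a and b:
  b = (490 − 375) / (log₂ 4 − log₂ 2) = 115 / (2 − 1) = 115 ms/bit
  a = 375 − 115 × 1 = 260 ms
Then RT(16) = 260 + 115 × log₂ 16 = 260 + 115 × 4 ≈ 720.000 ms.

720 ms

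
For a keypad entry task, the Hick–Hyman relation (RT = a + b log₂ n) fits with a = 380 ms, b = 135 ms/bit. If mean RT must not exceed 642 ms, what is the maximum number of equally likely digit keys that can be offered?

3

135·log₂ n ≤ 642 − 380 = 262, giving log₂ n ≤ 1.9407 and n ≤ 3.839. The largest whole number is 3.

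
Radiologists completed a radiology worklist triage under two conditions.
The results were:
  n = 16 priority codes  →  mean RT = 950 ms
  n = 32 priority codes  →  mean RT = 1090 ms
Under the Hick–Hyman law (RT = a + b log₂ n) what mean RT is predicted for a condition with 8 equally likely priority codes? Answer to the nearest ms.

With log₂ n on the abscissa the relation is linear; from the two conditions:
  b = (1090 − 950) / (log₂ 32 − log₂ 16) = 140 / (5 − 4) = 140 ms/bit
  a = 950 − 140 × 4 = 390 ms
Then RT(8) = 390 + 140 × log₂ 8 = 390 + 140 × 3 ≈ 810.000 ms.

810 ms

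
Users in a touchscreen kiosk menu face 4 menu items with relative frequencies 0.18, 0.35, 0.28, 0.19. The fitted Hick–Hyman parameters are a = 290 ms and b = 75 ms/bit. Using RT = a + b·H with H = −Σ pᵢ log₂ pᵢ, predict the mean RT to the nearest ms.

436 ms

Entropy contributions −pᵢ log₂ pᵢ: 0.4453, 0.5301, 0.5142, 0.4552; sum H = 1.9449 bits.
RT = a + bH = 290 + 75·1.9449 = 435.86 ms.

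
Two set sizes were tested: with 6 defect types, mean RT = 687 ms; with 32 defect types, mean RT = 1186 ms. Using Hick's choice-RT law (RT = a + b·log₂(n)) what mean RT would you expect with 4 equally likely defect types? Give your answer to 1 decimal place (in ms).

566.1 ms

Solve the two-equation system in a and b:
  b = (1186 − 687) / (log₂ 32 − log₂ 6) = 499 / (5 − 2.5850) = 206.622 ms/bit
  a = 687 − 206.622 × 2.5850 = 152.890 ms
Then RT(4) = 152.890 + 206.622 × log₂ 4 = 152.890 + 206.622 × 2 ≈ 566.134 ms.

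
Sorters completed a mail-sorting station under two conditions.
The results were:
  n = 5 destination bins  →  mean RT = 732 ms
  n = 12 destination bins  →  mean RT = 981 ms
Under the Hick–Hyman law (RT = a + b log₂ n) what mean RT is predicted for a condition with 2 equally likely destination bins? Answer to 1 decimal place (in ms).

With log₂ n on the abscissa the relation is linear; from the two conditions:
  b = (981 − 732) / (log₂ 12 − log₂ 5) = 249 / (3.5850 − 2.3219) = 197.144 ms/bit
  a = 732 − 197.144 × 2.3219 = 274.245 ms
Then RT(2) = 274.245 + 197.144 × log₂ 2 = 274.245 + 197.144 × 1 ≈ 471.389 ms.

471.4 ms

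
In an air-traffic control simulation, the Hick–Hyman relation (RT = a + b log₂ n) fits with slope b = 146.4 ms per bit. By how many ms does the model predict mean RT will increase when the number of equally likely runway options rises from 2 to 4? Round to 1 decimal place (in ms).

146.4 ms

Only the slope matters, since a is common to both: ΔRT = b·log₂(n₂/n₁).
log₂(4) − log₂(2) = log₂(4/2) = log₂(2) = 1.
ΔRT = 146.4 × 1.0000 = 146.400 ms.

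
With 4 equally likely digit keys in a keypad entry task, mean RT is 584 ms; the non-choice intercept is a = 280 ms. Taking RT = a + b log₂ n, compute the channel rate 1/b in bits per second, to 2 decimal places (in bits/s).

6.58 bits/s

Choice component = 584 − 280 = 304 ms over log₂(4) = 2 bits.
b = 304 / 2 = 152.000 ms/bit, so 1/b = 6.579 bits/s.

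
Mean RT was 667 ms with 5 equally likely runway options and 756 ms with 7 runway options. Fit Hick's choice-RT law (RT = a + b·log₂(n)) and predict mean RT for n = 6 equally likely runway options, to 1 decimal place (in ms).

RT is linear in log₂ n, so two points fix the line:
  b = (756 − 667) / (log₂ 7 − log₂ 5) = 89 / (2.8074 − 2.3219) = 183.344 ms/bit
  a = 667 − 183.344 × 2.3219 = 241.289 ms
Then RT(6) = 241.289 + 183.344 × log₂ 6 = 241.289 + 183.344 × 2.5850 ≈ 715.226 ms.

715.2 ms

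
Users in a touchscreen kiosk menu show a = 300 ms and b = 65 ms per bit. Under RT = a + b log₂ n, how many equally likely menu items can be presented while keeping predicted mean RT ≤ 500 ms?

8

65·log₂ n ≤ 500 − 300 = 200, giving log₂ n ≤ 3.0769 and n ≤ 8.438. The largest whole number is 8.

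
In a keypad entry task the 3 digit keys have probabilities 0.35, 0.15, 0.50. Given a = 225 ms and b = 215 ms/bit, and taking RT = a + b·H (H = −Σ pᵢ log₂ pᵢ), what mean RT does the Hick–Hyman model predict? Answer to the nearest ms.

535 ms

Entropy contributions −pᵢ log₂ pᵢ: 0.5301, 0.4105, 0.5000; sum H = 1.4406 bits.
RT = a + bH = 225 + 215·1.4406 = 534.74 ms.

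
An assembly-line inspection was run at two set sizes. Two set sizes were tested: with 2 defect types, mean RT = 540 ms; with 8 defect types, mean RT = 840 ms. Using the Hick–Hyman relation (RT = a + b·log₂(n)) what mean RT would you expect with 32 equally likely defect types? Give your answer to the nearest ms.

1140 ms

With log₂ n on the abscissa the relation is linear; from the two conditions:
  b = (840 − 540) / (log₂ 8 − log₂ 2) = 300 / (3 − 1) = 150 ms/bit
  a = 540 − 150 × 1 = 390 ms
Then RT(32) = 390 + 150 × log₂ 32 = 390 + 150 × 5 ≈ 1140.000 ms.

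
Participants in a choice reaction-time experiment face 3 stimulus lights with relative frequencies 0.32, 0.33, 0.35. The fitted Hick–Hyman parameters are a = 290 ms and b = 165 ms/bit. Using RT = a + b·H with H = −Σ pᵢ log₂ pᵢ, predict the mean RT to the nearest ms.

H = 0.32·log₂(1/0.32) + 0.33·log₂(1/0.33) + 0.35·log₂(1/0.35) = 1.5840 bits.
RT = 290 + 165 × 1.5840 = 551.35 ms.

551 ms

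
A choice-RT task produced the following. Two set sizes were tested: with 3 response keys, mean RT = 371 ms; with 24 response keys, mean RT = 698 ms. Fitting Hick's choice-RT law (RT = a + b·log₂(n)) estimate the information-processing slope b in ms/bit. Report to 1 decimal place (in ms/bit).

Slope: b = (698 − 371) / (log₂ 24 − log₂ 3) = 327/3.0000 = 109.000 ms/bit.

109.0 ms/bit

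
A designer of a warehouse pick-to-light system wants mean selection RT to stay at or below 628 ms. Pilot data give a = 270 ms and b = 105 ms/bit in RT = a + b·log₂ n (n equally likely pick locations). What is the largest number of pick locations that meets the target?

Set 270 + 105·log₂ n ≤ 628 → log₂ n ≤ (628 − 270)/105 = 3.4095.
So n ≤ 2^3.4095 = 10.626; the largest integer n is 10.

10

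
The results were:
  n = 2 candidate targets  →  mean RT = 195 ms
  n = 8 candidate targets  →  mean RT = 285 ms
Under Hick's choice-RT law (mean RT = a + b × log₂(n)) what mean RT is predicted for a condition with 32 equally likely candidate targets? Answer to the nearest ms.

375 ms

Fit slope and intercept:
  b = (285 − 195) / (log₂ 8 − log₂ 2) = 90 / (3 − 1) = 45 ms/bit
  a = 195 − 45 × 1 = 150 ms
Then RT(32) = 150 + 45 × log₂ 32 = 150 + 45 × 5 ≈ 375.000 ms.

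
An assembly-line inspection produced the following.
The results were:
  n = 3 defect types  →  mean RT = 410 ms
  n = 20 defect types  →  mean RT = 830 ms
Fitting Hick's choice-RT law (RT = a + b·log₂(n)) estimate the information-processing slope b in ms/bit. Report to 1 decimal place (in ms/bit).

b = (RT₂ − RT₁)/(log₂ n₂ − log₂ n₁) = (830 − 410)/(4.3219 − 1.5850) = 153.455 ms/bit.

153.5 ms/bit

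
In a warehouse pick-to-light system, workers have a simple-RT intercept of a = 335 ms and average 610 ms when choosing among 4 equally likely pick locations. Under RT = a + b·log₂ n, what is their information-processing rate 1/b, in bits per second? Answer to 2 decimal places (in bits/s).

7.27 bits/s

b = (610 − 335)/log₂ 4 = 275/2 = 137.500 ms per bit = 0.13750 s/bit; the reciprocal is 7.273 bits/s.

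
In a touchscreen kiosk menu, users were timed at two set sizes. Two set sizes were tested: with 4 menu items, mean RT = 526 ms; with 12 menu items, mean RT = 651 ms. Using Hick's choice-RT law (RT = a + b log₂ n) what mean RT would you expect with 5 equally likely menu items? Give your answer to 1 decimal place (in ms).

With log₂ n on the abscissa the relation is linear; from the two conditions:
  b = (651 − 526) / (log₂ 12 − log₂ 4) = 125 / (3.5850 − 2) = 78.866 ms/bit
  a = 526 − 78.866 × 2 = 368.268 ms
Then RT(5) = 368.268 + 78.866 × log₂ 5 = 368.268 + 78.866 × 2.3219 ≈ 551.389 ms.

551.4 ms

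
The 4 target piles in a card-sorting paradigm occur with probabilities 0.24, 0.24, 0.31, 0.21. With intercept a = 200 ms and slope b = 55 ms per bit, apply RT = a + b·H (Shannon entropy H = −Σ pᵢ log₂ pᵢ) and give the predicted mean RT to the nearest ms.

H = 0.24·log₂(1/0.24) + 0.24·log₂(1/0.24) + 0.31·log₂(1/0.31) + 0.21·log₂(1/0.21) = 1.9849 bits.
RT = 200 + 55 × 1.9849 = 309.17 ms.

309 ms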